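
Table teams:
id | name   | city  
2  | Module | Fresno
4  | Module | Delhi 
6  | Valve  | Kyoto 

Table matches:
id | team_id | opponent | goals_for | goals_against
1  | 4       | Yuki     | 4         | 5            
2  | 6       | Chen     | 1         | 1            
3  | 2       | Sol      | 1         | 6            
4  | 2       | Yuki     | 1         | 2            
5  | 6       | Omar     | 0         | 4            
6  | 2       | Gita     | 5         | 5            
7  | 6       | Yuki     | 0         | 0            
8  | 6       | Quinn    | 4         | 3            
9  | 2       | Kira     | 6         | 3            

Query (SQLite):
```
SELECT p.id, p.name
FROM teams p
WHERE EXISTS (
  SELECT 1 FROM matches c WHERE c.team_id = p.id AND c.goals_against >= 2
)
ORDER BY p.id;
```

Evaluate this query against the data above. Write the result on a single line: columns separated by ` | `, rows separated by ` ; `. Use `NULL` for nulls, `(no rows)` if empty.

For each teams row, check whether any matches with matching team_id has goals_against >= 2.
Keep rows where that is true.

2 | Module ; 4 | Module ; 6 | Valve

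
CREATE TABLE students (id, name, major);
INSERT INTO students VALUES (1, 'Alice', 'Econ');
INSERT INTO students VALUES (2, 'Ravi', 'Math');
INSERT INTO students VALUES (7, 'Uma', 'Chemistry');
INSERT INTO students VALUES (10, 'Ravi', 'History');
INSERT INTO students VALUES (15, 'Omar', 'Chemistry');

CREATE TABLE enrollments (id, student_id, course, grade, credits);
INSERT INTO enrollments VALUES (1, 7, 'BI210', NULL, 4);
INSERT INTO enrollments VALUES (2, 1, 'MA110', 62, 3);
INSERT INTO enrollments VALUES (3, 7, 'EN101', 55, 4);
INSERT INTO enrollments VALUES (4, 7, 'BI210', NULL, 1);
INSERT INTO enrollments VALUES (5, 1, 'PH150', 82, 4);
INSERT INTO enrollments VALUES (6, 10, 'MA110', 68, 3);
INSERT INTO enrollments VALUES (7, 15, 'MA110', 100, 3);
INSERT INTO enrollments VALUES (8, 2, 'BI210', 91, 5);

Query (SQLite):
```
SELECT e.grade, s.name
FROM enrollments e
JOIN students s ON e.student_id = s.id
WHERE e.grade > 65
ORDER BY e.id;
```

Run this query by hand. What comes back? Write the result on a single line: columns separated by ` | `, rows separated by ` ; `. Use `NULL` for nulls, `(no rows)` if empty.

Each enrollments row matches the students row where student_id = students.id.
Then keep rows with e.grade > 65.

82 | Alice ; 68 | Ravi ; 100 | Omar ; 91 | Ravi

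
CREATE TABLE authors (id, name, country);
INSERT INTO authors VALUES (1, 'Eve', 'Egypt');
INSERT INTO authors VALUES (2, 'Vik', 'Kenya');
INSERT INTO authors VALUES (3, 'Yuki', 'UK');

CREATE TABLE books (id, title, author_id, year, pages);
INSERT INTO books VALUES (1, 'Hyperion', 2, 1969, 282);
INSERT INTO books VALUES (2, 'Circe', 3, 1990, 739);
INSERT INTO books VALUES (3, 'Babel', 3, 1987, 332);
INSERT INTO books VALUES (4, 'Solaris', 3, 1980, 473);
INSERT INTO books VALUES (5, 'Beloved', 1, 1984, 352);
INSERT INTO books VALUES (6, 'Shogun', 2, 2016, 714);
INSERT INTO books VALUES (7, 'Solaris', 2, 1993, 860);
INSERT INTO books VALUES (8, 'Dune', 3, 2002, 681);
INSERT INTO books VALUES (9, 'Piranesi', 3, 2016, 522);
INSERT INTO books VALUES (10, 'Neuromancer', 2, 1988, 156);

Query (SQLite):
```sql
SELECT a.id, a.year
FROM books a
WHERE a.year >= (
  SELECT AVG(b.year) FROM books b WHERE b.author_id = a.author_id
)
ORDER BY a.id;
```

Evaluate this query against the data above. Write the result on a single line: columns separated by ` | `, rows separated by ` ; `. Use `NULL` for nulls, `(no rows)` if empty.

5 | 1984 ; 6 | 2016 ; 7 | 1993 ; 8 | 2002 ; 9 | 2016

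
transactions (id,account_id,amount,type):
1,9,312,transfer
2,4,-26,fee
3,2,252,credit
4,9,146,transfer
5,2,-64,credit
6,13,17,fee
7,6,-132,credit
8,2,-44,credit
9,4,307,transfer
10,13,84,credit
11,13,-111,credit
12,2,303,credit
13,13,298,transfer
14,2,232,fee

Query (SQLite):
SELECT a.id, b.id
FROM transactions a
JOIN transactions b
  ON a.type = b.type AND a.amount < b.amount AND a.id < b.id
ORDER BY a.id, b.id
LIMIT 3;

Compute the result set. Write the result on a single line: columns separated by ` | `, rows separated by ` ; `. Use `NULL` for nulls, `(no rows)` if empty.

2 | 6 ; 2 | 14 ; 3 | 12

Pairs (a,b) with same type, a.amount < b.amount, a.id < b.id.
type groups: credit:{3,5,7,8,10,11,12} fee:{2,6,14} transfer:{1,4,9,13}
Ordered by (a.id, b.id); first 3.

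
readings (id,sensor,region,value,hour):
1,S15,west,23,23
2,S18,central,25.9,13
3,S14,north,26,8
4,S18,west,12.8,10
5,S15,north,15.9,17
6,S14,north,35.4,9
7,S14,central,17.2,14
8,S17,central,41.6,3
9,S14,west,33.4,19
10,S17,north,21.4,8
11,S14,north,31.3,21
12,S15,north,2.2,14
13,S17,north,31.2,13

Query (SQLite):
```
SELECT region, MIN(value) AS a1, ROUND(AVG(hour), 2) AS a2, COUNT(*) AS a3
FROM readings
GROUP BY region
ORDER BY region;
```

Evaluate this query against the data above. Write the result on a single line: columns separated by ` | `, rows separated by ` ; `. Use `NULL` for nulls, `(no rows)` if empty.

Group readings by region.
Per group compute: MIN(value), ROUND(AVG(hour), 2), COUNT(*).
  central: ids {2, 7, 8} → MIN(value)=17.2, ROUND(AVG(hour), 2)=10, COUNT(*)=3
  north: ids {3, 5, 6, 10, 11, 12, 13} → MIN(value)=2.2, ROUND(AVG(hour), 2)=12.86, COUNT(*)=7
  west: ids {1, 4, 9} → MIN(value)=12.8, ROUND(AVG(hour), 2)=17.33, COUNT(*)=3

central | 17.2 | 10 | 3 ; north | 2.2 | 12.86 | 7 ; west | 12.8 | 17.33 | 3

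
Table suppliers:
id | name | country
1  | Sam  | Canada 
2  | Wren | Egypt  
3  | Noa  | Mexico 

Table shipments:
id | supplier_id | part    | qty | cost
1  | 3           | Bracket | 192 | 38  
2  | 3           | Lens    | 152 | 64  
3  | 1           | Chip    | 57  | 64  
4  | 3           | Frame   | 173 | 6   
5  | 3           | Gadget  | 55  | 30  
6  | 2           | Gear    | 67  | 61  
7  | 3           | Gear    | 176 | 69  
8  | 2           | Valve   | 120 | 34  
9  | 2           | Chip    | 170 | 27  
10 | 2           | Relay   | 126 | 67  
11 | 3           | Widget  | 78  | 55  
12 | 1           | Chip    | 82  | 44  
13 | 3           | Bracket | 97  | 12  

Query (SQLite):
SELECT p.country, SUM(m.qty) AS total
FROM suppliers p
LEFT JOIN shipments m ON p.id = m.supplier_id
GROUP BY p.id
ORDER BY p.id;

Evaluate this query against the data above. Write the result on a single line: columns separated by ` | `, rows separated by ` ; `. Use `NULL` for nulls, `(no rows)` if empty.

Canada | 139 ; Egypt | 483 ; Mexico | 923

LEFT JOIN keeps every suppliers row; unmatched ones get NULL for shipments columns.
Group by suppliers.id and compute SUM(m.qty). SUM over an all-NULL group is NULL.
  1: ids {3, 12} → SUM(m.qty)=139
  2: ids {6, 8, 9, 10} → SUM(m.qty)=483
  3: ids {1, 2, 4, 5, 7, 11, 13} → SUM(m.qty)=923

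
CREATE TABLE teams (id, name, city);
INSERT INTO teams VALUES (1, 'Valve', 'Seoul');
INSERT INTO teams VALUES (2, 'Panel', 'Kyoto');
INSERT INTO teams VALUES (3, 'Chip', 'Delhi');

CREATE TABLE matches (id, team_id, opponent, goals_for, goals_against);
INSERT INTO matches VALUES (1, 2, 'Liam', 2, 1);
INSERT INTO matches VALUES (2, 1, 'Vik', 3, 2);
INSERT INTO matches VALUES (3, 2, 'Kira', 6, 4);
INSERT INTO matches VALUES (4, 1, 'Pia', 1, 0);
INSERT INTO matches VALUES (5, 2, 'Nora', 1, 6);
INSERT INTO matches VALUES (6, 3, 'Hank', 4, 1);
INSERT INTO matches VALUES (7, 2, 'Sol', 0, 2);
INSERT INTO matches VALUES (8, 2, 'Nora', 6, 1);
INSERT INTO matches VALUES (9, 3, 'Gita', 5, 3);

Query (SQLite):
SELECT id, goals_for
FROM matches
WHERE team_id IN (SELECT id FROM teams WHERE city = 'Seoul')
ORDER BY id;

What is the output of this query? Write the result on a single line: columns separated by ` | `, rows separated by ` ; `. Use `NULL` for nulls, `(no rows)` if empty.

Inner query: teams.id where city = 'Seoul'.
Outer: keep matches rows whose team_id is in that set.
Inner query → {1}

2 | 3 ; 4 | 1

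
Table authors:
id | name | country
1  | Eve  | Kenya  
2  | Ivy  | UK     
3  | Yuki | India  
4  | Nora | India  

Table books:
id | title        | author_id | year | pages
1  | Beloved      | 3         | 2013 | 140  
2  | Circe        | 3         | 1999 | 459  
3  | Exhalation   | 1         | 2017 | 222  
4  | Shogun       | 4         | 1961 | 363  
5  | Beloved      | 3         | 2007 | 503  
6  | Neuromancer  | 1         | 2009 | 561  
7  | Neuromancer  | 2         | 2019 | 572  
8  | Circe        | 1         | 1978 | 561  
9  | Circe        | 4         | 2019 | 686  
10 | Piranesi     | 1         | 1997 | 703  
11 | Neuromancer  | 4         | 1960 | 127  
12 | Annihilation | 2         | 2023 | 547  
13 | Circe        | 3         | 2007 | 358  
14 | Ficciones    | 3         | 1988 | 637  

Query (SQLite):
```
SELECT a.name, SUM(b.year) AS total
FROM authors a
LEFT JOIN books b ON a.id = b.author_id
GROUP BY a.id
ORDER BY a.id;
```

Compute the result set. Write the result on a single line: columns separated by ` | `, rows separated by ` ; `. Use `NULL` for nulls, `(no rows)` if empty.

Eve | 8001 ; Ivy | 4042 ; Yuki | 10014 ; Nora | 5940

LEFT JOIN keeps every authors row; unmatched ones get NULL for books columns.
Group by authors.id and compute SUM(b.year). SUM over an all-NULL group is NULL.
  1: ids {3, 6, 8, 10} → SUM(b.year)=8001
  2: ids {7, 12} → SUM(b.year)=4042
  3: ids {1, 2, 5, 13, 14} → SUM(b.year)=10014
  4: ids {4, 9, 11} → SUM(b.year)=5940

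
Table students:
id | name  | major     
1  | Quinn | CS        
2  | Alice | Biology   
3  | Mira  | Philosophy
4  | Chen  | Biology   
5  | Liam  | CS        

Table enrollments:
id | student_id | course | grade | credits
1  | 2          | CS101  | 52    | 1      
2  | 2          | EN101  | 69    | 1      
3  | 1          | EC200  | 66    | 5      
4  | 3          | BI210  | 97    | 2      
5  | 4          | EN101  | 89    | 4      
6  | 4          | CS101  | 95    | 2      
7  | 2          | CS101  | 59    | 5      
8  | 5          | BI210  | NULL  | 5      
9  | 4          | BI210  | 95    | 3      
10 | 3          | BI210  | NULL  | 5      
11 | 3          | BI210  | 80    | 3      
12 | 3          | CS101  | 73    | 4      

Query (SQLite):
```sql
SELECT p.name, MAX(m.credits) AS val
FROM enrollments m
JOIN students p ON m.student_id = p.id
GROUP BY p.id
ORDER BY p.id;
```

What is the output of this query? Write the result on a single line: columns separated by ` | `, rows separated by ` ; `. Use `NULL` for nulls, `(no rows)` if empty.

Join each enrollments row to its students via student_id.
Group joined rows by students.id; compute MAX(m.credits) per group.
  1: ids {3} → MAX(m.credits)=5
  2: ids {1, 2, 7} → MAX(m.credits)=5
  3: ids {4, 10, 11, 12} → MAX(m.credits)=5
  4: ids {5, 6, 9} → MAX(m.credits)=4
  5: ids {8} → MAX(m.credits)=5

Quinn | 5 ; Alice | 5 ; Mira | 5 ; Chen | 4 ; Liam | 5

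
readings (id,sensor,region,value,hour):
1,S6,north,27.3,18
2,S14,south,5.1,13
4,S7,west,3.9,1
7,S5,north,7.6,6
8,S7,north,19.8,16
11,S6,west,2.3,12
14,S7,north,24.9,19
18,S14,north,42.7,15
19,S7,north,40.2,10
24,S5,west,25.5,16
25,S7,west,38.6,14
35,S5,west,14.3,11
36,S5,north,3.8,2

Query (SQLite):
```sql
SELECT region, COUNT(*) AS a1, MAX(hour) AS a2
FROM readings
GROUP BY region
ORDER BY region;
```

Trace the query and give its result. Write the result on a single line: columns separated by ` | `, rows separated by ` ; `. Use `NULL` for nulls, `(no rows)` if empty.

north | 7 | 19 ; south | 1 | 13 ; west | 5 | 16

Group readings by region.
Per group compute: COUNT(*), MAX(hour).
  north: ids {1, 7, 8, 14, 18, 19, 36} → COUNT(*)=7, MAX(hour)=19
  south: ids {2} → COUNT(*)=1, MAX(hour)=13
  west: ids {4, 11, 24, 25, 35} → COUNT(*)=5, MAX(hour)=16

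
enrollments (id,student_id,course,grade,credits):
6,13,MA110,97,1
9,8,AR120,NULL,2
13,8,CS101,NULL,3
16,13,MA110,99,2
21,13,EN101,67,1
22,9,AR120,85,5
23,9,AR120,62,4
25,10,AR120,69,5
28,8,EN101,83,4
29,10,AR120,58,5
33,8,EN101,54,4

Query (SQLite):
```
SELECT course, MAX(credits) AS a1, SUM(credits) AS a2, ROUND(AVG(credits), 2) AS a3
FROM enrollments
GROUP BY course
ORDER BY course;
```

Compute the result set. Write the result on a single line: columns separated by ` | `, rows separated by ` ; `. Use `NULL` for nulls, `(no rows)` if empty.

Group enrollments by course.
Per group compute: MAX(credits), SUM(credits), ROUND(AVG(credits), 2).
  AR120: ids {9, 22, 23, 25, 29} → MAX(credits)=5, SUM(credits)=21, ROUND(AVG(credits), 2)=4.2
  CS101: ids {13} → MAX(credits)=3, SUM(credits)=3, ROUND(AVG(credits), 2)=3
  EN101: ids {21, 28, 33} → MAX(credits)=4, SUM(credits)=9, ROUND(AVG(credits), 2)=3
  MA110: ids {6, 16} → MAX(credits)=2, SUM(credits)=3, ROUND(AVG(credits), 2)=1.5

AR120 | 5 | 21 | 4.2 ; CS101 | 3 | 3 | 3 ; EN101 | 4 | 9 | 3 ; MA110 | 2 | 3 | 1.5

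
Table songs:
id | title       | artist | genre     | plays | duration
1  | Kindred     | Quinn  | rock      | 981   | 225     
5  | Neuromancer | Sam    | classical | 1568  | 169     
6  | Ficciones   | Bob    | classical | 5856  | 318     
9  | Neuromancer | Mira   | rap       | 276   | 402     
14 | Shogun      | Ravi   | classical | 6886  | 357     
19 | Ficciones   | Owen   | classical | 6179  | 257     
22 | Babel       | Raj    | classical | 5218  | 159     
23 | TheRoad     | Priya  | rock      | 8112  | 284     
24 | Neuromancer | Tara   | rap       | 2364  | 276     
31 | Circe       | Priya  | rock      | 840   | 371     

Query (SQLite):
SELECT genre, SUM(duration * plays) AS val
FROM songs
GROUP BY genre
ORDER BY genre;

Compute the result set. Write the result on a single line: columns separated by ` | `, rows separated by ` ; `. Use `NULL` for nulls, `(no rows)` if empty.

classical | 7003167 ; rap | 763416 ; rock | 2836173

For each row compute duration * plays.
Group by genre; take SUM of the expression per group.
  classical: ids {5, 6, 14, 19, 22} → SUM(duration * plays)=7003167
  rap: ids {9, 24} → SUM(duration * plays)=763416
  rock: ids {1, 23, 31} → SUM(duration * plays)=2836173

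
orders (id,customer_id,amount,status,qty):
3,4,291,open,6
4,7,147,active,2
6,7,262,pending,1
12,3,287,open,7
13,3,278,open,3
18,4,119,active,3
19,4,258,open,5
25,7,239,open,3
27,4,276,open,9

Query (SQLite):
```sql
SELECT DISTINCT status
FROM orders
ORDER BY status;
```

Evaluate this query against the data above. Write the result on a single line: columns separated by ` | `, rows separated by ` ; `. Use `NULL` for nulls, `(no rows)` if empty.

Collect distinct status values from orders.

active ; open ; pending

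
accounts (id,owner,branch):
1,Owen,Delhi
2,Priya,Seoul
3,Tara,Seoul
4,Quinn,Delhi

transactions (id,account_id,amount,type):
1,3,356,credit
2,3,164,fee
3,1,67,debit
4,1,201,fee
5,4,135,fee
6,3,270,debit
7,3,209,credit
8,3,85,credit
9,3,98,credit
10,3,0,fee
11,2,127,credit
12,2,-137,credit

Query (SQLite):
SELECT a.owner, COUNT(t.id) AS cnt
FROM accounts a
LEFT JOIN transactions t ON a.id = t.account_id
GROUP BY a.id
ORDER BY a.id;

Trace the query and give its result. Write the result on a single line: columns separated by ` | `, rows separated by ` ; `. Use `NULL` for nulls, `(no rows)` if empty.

LEFT JOIN keeps every accounts row; unmatched ones get NULL for transactions columns.
Group by accounts.id and compute COUNT(t.id). COUNT(col) of an all-NULL group is 0.
  1: ids {3, 4} → COUNT(t.id)=2
  2: ids {11, 12} → COUNT(t.id)=2
  3: ids {1, 2, 6, 7, 8, 9, 10} → COUNT(t.id)=7
  4: ids {5} → COUNT(t.id)=1

Owen | 2 ; Priya | 2 ; Tara | 7 ; Quinn | 1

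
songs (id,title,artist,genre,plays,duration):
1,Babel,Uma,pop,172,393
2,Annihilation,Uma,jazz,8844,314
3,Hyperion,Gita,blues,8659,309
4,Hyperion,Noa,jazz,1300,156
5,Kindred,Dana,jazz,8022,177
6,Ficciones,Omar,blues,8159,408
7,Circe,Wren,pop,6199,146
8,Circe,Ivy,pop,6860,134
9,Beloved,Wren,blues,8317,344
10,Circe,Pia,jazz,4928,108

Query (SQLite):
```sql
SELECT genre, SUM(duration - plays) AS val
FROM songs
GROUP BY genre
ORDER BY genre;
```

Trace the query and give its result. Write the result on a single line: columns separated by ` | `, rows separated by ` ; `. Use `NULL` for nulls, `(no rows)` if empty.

blues | -24074 ; jazz | -22339 ; pop | -12558

For each row compute duration - plays.
Group by genre; take SUM of the expression per group.
  blues: ids {3, 6, 9} → SUM(duration - plays)=-24074
  jazz: ids {2, 4, 5, 10} → SUM(duration - plays)=-22339
  pop: ids {1, 7, 8} → SUM(duration - plays)=-12558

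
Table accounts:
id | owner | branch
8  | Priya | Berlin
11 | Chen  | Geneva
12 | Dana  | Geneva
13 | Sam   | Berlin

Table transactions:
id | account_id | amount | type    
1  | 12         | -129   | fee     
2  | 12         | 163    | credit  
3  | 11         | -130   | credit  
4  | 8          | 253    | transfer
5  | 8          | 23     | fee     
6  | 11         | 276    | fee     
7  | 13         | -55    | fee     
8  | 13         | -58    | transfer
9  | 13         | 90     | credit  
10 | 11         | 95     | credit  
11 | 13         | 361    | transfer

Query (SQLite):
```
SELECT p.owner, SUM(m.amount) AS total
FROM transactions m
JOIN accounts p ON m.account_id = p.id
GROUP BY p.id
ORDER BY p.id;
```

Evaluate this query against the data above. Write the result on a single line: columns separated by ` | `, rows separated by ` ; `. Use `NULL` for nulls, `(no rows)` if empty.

Priya | 276 ; Chen | 241 ; Dana | 34 ; Sam | 338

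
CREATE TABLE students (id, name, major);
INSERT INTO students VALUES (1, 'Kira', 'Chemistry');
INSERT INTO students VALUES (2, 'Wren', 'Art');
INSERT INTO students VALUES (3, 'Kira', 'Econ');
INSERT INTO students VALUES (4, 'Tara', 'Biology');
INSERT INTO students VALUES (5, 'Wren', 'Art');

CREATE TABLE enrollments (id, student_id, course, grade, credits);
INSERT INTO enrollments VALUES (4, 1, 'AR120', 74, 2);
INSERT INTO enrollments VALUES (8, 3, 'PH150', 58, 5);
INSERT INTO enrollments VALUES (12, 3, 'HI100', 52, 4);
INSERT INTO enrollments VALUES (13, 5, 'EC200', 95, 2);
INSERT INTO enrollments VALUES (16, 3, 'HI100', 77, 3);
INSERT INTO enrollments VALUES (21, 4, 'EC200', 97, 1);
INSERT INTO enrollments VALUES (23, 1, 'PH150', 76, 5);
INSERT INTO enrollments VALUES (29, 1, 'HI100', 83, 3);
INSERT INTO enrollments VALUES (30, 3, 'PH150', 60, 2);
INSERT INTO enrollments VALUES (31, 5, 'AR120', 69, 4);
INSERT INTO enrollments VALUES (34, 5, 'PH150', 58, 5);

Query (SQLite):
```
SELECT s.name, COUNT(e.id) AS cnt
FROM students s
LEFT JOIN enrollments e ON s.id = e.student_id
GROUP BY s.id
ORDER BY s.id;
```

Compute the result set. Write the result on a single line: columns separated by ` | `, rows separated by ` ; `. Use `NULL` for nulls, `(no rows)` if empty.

LEFT JOIN keeps every students row; unmatched ones get NULL for enrollments columns.
Group by students.id and compute COUNT(e.id). COUNT(col) of an all-NULL group is 0.
  1: ids {4, 23, 29} → COUNT(e.id)=3
  2: ids {—} → COUNT(e.id)=0
  3: ids {8, 12, 16, 30} → COUNT(e.id)=4
  4: ids {21} → COUNT(e.id)=1
  5: ids {13, 31, 34} → COUNT(e.id)=3

Kira | 3 ; Wren | 0 ; Kira | 4 ; Tara | 1 ; Wren | 3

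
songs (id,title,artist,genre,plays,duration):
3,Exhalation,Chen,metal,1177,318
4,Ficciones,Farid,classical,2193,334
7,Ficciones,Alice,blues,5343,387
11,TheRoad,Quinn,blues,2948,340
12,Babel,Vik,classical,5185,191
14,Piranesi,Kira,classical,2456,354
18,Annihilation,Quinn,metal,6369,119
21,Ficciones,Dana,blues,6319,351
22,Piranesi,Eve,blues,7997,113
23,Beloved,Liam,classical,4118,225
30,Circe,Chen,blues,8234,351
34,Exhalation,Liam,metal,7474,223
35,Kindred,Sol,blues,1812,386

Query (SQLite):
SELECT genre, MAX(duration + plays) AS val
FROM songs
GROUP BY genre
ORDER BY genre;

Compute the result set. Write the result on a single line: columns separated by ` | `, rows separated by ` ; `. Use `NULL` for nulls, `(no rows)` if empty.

blues | 8585 ; classical | 5376 ; metal | 7697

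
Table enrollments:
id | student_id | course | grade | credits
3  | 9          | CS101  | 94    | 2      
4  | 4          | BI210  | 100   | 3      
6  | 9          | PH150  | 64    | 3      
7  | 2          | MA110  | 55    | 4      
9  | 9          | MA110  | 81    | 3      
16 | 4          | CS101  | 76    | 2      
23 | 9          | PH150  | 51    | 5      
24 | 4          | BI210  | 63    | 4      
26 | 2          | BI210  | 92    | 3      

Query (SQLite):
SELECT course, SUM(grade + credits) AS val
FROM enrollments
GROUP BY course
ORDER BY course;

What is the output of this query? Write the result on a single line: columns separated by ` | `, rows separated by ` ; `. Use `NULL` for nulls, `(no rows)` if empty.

For each row compute grade + credits.
Group by course; take SUM of the expression per group.
  BI210: ids {4, 24, 26} → SUM(grade + credits)=265
  CS101: ids {3, 16} → SUM(grade + credits)=174
  MA110: ids {7, 9} → SUM(grade + credits)=143
  PH150: ids {6, 23} → SUM(grade + credits)=123

BI210 | 265 ; CS101 | 174 ; MA110 | 143 ; PH150 | 123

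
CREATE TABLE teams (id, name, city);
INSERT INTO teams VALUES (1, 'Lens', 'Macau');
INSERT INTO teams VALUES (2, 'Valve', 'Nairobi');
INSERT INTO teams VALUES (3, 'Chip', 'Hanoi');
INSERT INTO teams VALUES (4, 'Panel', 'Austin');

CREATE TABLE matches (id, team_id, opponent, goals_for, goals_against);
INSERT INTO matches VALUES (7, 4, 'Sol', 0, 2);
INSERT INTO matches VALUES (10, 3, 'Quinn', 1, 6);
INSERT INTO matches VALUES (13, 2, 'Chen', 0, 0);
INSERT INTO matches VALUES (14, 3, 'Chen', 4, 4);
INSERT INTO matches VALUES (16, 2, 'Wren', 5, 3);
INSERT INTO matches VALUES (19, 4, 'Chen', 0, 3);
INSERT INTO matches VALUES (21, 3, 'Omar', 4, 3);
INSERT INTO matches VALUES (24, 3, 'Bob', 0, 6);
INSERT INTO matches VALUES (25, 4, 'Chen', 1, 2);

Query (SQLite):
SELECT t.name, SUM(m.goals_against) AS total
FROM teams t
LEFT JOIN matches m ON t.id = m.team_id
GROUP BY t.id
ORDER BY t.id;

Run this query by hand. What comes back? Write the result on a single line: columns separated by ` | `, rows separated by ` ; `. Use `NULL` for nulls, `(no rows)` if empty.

LEFT JOIN keeps every teams row; unmatched ones get NULL for matches columns.
Group by teams.id and compute SUM(m.goals_against). SUM over an all-NULL group is NULL.
  1: ids {—} → SUM(m.goals_against)=NULL
  2: ids {13, 16} → SUM(m.goals_against)=3
  3: ids {10, 14, 21, 24} → SUM(m.goals_against)=19
  4: ids {7, 19, 25} → SUM(m.goals_against)=7

Lens | NULL ; Valve | 3 ; Chip | 19 ; Panel | 7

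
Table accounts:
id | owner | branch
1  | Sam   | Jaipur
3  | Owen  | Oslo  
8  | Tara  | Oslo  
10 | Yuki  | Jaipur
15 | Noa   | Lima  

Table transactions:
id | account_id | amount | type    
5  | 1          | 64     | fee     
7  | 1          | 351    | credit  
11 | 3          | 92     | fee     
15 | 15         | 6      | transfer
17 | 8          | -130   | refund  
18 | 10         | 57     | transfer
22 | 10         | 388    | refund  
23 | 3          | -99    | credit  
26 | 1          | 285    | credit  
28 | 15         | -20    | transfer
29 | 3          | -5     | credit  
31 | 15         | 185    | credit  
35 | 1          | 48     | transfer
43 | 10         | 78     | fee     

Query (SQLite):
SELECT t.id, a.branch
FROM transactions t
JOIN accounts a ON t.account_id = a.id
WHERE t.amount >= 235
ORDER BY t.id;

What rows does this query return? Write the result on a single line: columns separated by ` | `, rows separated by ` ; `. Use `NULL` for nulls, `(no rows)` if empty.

Each transactions row matches the accounts row where account_id = accounts.id.
Then keep rows with t.amount >= 235.

7 | Jaipur ; 22 | Jaipur ; 26 | Jaipur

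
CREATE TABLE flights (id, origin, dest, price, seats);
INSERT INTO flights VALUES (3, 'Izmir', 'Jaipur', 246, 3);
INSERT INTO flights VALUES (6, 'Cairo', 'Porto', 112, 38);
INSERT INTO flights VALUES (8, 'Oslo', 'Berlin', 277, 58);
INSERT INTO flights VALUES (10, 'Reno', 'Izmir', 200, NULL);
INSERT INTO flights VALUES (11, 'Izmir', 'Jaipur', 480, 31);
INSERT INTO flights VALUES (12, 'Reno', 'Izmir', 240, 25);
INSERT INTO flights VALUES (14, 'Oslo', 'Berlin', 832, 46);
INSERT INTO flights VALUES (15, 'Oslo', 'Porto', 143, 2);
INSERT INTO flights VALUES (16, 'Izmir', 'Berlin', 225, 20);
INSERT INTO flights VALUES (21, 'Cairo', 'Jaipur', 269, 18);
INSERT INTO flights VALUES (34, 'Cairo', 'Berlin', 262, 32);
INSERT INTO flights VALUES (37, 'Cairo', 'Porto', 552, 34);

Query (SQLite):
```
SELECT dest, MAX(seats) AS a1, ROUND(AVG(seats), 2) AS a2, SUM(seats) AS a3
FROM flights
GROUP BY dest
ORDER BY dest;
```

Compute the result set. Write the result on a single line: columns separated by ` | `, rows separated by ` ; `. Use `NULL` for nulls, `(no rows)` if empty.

Berlin | 58 | 39 | 156 ; Izmir | 25 | 25 | 25 ; Jaipur | 31 | 17.33 | 52 ; Porto | 38 | 24.67 | 74

Group flights by dest.
Per group compute: MAX(seats), ROUND(AVG(seats), 2), SUM(seats).
  Berlin: ids {8, 14, 16, 34} → MAX(seats)=58, ROUND(AVG(seats), 2)=39, SUM(seats)=156
  Izmir: ids {10, 12} → MAX(seats)=25, ROUND(AVG(seats), 2)=25, SUM(seats)=25
  Jaipur: ids {3, 11, 21} → MAX(seats)=31, ROUND(AVG(seats), 2)=17.33, SUM(seats)=52
  Porto: ids {6, 15, 37} → MAX(seats)=38, ROUND(AVG(seats), 2)=24.67, SUM(seats)=74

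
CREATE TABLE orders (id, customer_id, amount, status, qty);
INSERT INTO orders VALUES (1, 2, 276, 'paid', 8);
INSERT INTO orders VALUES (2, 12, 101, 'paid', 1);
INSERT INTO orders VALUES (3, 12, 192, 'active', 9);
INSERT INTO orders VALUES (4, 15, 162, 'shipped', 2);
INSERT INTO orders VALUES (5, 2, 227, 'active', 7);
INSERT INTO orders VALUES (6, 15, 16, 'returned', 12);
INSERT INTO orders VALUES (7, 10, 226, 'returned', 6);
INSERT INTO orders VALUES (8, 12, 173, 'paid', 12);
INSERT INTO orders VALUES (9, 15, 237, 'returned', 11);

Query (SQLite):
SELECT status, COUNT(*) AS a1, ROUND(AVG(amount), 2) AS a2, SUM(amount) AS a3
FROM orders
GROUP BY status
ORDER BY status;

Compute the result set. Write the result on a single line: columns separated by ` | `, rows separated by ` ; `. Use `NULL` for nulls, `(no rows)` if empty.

active | 2 | 209.5 | 419 ; paid | 3 | 183.33 | 550 ; returned | 3 | 159.67 | 479 ; shipped | 1 | 162 | 162

Group orders by status.
Per group compute: COUNT(*), ROUND(AVG(amount), 2), SUM(amount).
  active: ids {3, 5} → COUNT(*)=2, ROUND(AVG(amount), 2)=209.5, SUM(amount)=419
  paid: ids {1, 2, 8} → COUNT(*)=3, ROUND(AVG(amount), 2)=183.33, SUM(amount)=550
  returned: ids {6, 7, 9} → COUNT(*)=3, ROUND(AVG(amount), 2)=159.67, SUM(amount)=479
  shipped: ids {4} → COUNT(*)=1, ROUND(AVG(amount), 2)=162, SUM(amount)=162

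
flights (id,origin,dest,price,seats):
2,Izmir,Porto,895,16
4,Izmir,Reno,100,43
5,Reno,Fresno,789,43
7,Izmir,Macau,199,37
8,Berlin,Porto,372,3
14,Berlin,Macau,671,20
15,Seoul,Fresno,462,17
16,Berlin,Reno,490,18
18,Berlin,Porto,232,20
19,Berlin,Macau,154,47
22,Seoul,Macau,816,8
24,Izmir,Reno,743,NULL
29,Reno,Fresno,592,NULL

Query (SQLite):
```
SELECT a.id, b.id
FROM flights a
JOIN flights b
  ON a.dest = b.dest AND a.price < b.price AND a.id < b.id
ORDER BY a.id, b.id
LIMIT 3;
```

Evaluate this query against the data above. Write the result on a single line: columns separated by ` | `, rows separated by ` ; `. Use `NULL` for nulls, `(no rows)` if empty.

4 | 16 ; 4 | 24 ; 7 | 14

Pairs (a,b) with same dest, a.price < b.price, a.id < b.id.
dest groups: Fresno:{5,15,29} Macau:{7,14,19,22} Porto:{2,8,18} Reno:{4,16,24}
Ordered by (a.id, b.id); first 3.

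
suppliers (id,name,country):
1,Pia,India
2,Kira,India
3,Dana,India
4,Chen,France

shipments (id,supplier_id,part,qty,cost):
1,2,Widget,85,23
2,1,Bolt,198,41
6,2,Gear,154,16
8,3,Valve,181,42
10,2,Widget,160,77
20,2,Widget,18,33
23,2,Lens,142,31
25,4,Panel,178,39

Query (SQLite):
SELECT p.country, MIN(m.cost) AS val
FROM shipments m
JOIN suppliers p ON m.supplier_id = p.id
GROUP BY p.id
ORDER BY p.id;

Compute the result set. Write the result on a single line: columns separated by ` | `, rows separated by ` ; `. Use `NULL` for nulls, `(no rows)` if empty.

Join each shipments row to its suppliers via supplier_id.
Group joined rows by suppliers.id; compute MIN(m.cost) per group.
  1: ids {2} → MIN(m.cost)=41
  2: ids {1, 6, 10, 20, 23} → MIN(m.cost)=16
  3: ids {8} → MIN(m.cost)=42
  4: ids {25} → MIN(m.cost)=39

India | 41 ; India | 16 ; India | 42 ; France | 39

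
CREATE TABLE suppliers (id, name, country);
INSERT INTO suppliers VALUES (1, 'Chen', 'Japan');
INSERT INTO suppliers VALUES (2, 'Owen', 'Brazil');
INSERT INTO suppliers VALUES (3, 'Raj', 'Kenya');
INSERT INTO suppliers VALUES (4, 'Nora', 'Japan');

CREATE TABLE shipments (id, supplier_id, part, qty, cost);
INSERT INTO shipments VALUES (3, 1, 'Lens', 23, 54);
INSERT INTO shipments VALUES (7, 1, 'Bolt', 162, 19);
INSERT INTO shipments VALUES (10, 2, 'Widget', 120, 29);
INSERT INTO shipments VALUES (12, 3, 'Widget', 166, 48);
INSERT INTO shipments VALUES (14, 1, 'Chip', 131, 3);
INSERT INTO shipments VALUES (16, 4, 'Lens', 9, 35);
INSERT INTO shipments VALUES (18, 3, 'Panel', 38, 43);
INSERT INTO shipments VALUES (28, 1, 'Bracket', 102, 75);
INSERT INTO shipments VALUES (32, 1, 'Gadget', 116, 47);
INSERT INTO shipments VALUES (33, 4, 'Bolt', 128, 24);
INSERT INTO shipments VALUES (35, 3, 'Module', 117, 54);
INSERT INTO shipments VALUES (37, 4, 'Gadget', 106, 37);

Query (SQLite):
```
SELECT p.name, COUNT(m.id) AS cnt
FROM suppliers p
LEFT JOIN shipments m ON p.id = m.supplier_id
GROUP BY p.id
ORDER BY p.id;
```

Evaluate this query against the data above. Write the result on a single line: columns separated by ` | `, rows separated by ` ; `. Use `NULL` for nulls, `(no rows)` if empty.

LEFT JOIN keeps every suppliers row; unmatched ones get NULL for shipments columns.
Group by suppliers.id and compute COUNT(m.id). COUNT(col) of an all-NULL group is 0.
  1: ids {3, 7, 14, 28, 32} → COUNT(m.id)=5
  2: ids {10} → COUNT(m.id)=1
  3: ids {12, 18, 35} → COUNT(m.id)=3
  4: ids {16, 33, 37} → COUNT(m.id)=3

Chen | 5 ; Owen | 1 ; Raj | 3 ; Nora | 3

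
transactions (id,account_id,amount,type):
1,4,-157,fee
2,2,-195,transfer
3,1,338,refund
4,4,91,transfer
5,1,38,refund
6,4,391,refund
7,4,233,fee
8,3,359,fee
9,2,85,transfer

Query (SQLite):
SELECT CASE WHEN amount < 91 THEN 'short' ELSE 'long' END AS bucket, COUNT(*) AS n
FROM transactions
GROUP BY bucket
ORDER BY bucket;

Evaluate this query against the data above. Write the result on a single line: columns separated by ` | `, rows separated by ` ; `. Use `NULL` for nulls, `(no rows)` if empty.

Bucket rows by amount < 91 → 'short' else 'long'; count each bucket.

long | 5 ; short | 4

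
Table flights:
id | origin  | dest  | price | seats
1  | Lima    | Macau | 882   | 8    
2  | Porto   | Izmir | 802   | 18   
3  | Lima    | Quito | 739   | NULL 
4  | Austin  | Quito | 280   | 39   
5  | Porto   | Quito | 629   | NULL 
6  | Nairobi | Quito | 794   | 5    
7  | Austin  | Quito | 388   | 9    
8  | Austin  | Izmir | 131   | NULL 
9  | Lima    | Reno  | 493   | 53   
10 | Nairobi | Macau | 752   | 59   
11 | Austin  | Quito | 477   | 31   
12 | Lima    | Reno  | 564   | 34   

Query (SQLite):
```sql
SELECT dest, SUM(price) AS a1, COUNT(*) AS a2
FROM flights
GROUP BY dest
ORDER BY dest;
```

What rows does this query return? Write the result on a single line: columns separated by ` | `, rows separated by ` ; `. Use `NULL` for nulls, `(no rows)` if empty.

Group flights by dest.
Per group compute: SUM(price), COUNT(*).
  Izmir: ids {2, 8} → SUM(price)=933, COUNT(*)=2
  Macau: ids {1, 10} → SUM(price)=1634, COUNT(*)=2
  Quito: ids {3, 4, 5, 6, 7, 11} → SUM(price)=3307, COUNT(*)=6
  Reno: ids {9, 12} → SUM(price)=1057, COUNT(*)=2

Izmir | 933 | 2 ; Macau | 1634 | 2 ; Quito | 3307 | 6 ; Reno | 1057 | 2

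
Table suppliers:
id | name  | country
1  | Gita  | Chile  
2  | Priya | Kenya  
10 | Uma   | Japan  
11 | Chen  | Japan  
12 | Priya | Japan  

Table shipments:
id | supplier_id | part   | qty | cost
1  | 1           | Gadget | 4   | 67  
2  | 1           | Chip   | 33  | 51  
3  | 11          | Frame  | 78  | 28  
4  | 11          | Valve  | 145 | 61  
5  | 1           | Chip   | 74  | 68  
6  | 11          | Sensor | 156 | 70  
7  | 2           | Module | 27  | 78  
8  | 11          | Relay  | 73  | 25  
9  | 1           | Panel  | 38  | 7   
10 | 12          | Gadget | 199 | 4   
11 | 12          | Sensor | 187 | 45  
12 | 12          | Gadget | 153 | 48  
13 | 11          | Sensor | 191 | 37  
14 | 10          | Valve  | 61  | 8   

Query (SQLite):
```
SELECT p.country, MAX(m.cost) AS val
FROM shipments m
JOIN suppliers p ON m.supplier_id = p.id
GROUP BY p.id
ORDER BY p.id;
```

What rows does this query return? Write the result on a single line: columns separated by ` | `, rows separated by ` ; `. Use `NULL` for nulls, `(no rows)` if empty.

Join each shipments row to its suppliers via supplier_id.
Group joined rows by suppliers.id; compute MAX(m.cost) per group.
  1: ids {1, 2, 5, 9} → MAX(m.cost)=68
  2: ids {7} → MAX(m.cost)=78
  10: ids {14} → MAX(m.cost)=8
  11: ids {3, 4, 6, 8, 13} → MAX(m.cost)=70
  12: ids {10, 11, 12} → MAX(m.cost)=48

Chile | 68 ; Kenya | 78 ; Japan | 8 ; Japan | 70 ; Japan | 48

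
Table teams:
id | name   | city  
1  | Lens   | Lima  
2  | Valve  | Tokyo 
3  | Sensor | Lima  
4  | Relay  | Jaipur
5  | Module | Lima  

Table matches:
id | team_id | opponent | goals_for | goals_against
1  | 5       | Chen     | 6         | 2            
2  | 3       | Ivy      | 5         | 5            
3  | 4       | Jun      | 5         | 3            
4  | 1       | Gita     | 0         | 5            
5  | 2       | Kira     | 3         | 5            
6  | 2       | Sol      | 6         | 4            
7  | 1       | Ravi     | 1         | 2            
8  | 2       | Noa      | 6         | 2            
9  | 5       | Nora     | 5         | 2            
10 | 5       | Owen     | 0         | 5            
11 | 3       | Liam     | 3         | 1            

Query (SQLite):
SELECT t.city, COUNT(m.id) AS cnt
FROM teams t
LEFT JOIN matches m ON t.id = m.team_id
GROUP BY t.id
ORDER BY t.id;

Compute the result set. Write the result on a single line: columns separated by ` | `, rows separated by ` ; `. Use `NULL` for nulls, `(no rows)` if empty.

Lima | 2 ; Tokyo | 3 ; Lima | 2 ; Jaipur | 1 ; Lima | 3

LEFT JOIN keeps every teams row; unmatched ones get NULL for matches columns.
Group by teams.id and compute COUNT(m.id). COUNT(col) of an all-NULL group is 0.
  1: ids {4, 7} → COUNT(m.id)=2
  2: ids {5, 6, 8} → COUNT(m.id)=3
  3: ids {2, 11} → COUNT(m.id)=2
  4: ids {3} → COUNT(m.id)=1
  5: ids {1, 9, 10} → COUNT(m.id)=3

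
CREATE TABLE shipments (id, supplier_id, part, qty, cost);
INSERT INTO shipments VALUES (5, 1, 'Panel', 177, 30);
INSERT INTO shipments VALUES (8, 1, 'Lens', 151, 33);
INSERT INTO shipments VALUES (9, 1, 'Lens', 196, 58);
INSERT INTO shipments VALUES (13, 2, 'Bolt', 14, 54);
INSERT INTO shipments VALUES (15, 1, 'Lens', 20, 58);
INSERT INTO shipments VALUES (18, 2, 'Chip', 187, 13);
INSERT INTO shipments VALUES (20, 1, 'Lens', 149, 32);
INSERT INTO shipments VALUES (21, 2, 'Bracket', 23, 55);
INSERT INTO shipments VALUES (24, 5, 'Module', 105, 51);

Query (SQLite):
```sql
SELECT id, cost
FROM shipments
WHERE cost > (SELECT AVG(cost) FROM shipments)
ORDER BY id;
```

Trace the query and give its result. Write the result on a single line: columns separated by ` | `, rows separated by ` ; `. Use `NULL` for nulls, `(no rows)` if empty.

Scalar subquery: AVG(cost) over all shipments rows = 42.666667 (≈; comparison uses full precision).
Keep rows where cost > that value.

9 | 58 ; 13 | 54 ; 15 | 58 ; 21 | 55 ; 24 | 51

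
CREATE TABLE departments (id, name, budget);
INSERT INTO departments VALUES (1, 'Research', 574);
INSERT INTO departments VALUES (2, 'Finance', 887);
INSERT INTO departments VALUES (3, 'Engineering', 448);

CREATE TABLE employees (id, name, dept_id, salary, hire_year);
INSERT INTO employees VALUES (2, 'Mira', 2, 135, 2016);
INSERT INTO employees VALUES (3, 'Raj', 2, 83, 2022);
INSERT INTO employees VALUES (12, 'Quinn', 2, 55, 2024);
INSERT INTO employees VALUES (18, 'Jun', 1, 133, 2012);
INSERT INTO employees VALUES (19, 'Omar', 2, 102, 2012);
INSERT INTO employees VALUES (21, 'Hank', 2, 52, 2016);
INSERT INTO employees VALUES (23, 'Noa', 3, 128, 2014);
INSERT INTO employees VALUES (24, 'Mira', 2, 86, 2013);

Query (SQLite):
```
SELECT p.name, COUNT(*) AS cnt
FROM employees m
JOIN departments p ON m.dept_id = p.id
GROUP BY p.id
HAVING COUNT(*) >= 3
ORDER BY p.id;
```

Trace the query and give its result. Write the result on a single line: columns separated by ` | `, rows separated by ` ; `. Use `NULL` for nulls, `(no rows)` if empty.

Join each employees row to its departments via dept_id.
Group joined rows by departments.id; compute COUNT(*) per group.
HAVING: keep groups with count ≥ 3.
  1: ids {18} → COUNT(*)=1
  2: ids {2, 3, 12, 19, 21, 24} → COUNT(*)=6
  3: ids {23} → COUNT(*)=1

Finance | 6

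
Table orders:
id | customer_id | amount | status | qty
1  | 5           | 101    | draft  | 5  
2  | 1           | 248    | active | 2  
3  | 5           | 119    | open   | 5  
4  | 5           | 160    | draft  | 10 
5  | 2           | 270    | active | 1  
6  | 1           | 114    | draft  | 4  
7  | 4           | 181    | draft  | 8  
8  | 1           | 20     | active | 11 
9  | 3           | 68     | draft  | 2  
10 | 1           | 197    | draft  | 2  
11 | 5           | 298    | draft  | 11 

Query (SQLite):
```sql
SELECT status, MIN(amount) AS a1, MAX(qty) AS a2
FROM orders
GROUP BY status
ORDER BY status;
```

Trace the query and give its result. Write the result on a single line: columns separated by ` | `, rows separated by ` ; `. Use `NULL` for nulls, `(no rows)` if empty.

Group orders by status.
Per group compute: MIN(amount), MAX(qty).
  active: ids {2, 5, 8} → MIN(amount)=20, MAX(qty)=11
  draft: ids {1, 4, 6, 7, 9, 10, 11} → MIN(amount)=68, MAX(qty)=11
  open: ids {3} → MIN(amount)=119, MAX(qty)=5

active | 20 | 11 ; draft | 68 | 11 ; open | 119 | 5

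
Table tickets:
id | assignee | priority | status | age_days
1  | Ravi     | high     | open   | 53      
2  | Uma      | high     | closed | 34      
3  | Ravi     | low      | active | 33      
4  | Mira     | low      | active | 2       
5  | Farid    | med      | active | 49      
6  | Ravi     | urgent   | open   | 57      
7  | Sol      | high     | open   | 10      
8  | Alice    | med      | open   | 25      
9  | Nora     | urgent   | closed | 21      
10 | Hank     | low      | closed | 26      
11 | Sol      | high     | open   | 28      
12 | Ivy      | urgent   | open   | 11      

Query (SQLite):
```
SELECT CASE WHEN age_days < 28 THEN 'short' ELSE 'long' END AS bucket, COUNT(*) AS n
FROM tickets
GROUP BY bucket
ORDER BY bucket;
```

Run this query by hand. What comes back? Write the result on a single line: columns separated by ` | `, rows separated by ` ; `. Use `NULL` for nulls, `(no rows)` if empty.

long | 6 ; short | 6

Bucket rows by age_days < 28 → 'short' else 'long'; count each bucket.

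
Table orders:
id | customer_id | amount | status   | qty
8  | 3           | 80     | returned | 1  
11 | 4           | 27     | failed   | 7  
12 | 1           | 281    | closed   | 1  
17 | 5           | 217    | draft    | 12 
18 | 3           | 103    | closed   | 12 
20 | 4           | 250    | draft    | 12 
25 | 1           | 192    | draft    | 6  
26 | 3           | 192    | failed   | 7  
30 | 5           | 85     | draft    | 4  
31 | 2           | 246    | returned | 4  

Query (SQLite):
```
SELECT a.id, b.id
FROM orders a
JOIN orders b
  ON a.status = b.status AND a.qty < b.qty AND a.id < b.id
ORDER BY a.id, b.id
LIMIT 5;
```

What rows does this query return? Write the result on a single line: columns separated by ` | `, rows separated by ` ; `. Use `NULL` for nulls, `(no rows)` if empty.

Pairs (a,b) with same status, a.qty < b.qty, a.id < b.id.
status groups: closed:{12,18} draft:{17,20,25,30} failed:{11,26} returned:{8,31}
Ordered by (a.id, b.id); first 5.

8 | 31 ; 12 | 18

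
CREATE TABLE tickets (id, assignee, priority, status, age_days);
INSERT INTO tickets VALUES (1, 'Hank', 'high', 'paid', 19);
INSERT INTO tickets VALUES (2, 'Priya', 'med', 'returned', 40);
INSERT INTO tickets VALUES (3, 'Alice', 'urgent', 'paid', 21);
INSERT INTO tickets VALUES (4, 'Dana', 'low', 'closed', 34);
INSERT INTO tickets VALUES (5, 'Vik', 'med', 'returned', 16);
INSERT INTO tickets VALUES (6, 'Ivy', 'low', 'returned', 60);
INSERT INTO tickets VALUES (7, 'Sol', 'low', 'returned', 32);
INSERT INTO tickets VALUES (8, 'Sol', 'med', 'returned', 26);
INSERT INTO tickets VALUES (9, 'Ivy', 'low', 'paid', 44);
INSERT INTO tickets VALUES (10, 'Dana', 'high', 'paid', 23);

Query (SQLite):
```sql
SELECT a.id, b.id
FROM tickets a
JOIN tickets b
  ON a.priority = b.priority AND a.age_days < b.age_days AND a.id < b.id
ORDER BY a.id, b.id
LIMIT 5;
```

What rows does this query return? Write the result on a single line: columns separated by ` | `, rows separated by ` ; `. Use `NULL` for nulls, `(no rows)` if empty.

1 | 10 ; 4 | 6 ; 4 | 9 ; 5 | 8 ; 7 | 9

Pairs (a,b) with same priority, a.age_days < b.age_days, a.id < b.id.
priority groups: high:{1,10} low:{4,6,7,9} med:{2,5,8} urgent:{3}
Ordered by (a.id, b.id); first 5.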